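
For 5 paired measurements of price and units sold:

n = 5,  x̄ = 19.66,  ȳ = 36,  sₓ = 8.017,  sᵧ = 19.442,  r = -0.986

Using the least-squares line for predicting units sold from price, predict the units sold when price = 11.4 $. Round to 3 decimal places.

b = r · sᵧ/sₓ = -0.986 · 19.442/8.017 = -2.391145
a = ȳ − b·x̄ = 36 − (-2.391145)·19.66 = 83.009917
ŷ(11.4) = a + b·11.4 = 83.009917 + (-2.391145)·11.4 = 55.750860

55.751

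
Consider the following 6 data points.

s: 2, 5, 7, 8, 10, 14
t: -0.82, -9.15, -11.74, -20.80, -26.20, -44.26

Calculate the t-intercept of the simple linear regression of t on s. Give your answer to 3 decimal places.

9.159

n = 6, Σx = 46, Σy = -112.97, Σxy = -1177.61, Σx² = 438
Sxx = Σx² − (Σx)²/n = 438 − 352.666667 = 85.333333
Sxy = Σxy − (Σx)(Σy)/n = -1177.61 − (-866.103333) = -311.506667
b = Sxy/Sxx = -311.506667/85.333333 = -3.650469
a = ȳ − b·x̄ = -18.828333 − (-3.650469)·7.666667 = 9.158594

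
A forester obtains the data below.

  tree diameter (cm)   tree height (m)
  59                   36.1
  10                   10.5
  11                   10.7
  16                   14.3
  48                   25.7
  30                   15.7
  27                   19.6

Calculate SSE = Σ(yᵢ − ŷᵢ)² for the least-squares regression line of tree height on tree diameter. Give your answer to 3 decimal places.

n = 7, Σx = 201, Σy = 132.6, Σxy = 4815.2, Σx² = 7891, Σy² = 3023.58
Sxx = Σx² − (Σx)²/n = 7891 − 5771.571429 = 2119.428571
Sxy = Σxy − (Σx)(Σy)/n = 4815.2 − 3807.514286 = 1007.685714
Syy = Σy² − (Σy)²/n = 3023.58 − 2511.822857 = 511.757143
b = Sxy/Sxx = 1007.685714/2119.428571 = 0.475452
SSE = Syy − b·Sxy = 511.757143 − 0.475452·1007.685714 = 32.651353

32.651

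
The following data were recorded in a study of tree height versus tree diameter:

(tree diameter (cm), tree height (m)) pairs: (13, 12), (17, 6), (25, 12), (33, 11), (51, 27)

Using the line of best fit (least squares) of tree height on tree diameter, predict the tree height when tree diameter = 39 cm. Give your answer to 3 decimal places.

n = 5, Σx = 139, Σy = 68, Σxy = 2298, Σx² = 4773
Sxx = Σx² − (Σx)²/n = 4773 − 3864.2 = 908.8
Sxy = Σxy − (Σx)(Σy)/n = 2298 − 1890.4 = 407.6
b = Sxy/Sxx = 407.6/908.8 = 0.448504
a = ȳ − b·x̄ = 13.6 − 0.448504·27.8 = 1.131602
ŷ(39) = a + b·39 = 1.131602 + 0.448504·39 = 18.623239

18.623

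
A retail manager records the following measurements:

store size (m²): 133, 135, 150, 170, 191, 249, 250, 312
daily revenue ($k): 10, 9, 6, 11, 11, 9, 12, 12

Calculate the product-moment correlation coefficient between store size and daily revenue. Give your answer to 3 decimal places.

0.550

n = 8, Σx = 1590, Σy = 80, Σxy = 16401, Σx² = 345640, Σy² = 828
Sxx = Σx² − (Σx)²/n = 345640 − 316012.5 = 29627.5
Sxy = Σxy − (Σx)(Σy)/n = 16401 − 15900 = 501
Syy = Σy² − (Σy)²/n = 828 − 800 = 28
r = Sxy/√(Sxx·Syy) = 501/√(829570) = 501/910.807334 = 0.550061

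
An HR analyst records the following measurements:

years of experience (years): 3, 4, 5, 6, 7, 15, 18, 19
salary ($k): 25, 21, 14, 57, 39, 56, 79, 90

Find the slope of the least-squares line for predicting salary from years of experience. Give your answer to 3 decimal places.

n = 8, Σx = 77, Σy = 381, Σxy = 4816, Σx² = 1045
Sxx = Σx² − (Σx)²/n = 1045 − 741.125 = 303.875
Sxy = Σxy − (Σx)(Σy)/n = 4816 − 3667.125 = 1148.875
b = Sxy/Sxx = 1148.875/303.875 = 3.780749

3.781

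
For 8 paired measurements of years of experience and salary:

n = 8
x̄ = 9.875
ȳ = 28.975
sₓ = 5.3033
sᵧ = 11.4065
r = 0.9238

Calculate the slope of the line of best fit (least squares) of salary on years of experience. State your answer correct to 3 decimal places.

b = r · sᵧ/sₓ = 0.9238 · 11.4065/5.3033 = 1.986937

1.987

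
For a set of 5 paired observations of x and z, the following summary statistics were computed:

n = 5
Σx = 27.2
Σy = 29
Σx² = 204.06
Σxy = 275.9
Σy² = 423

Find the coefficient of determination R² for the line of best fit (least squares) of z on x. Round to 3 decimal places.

Sxx = Σx² − (Σx)²/n = 204.06 − 147.968 = 56.092
Sxy = Σxy − (Σx)(Σy)/n = 275.9 − 157.76 = 118.14
Syy = Σy² − (Σy)²/n = 423 − 168.2 = 254.8
R² = Sxy²/(Sxx·Syy) = (118.14)²/(56.092·254.8) = 0.976548

0.977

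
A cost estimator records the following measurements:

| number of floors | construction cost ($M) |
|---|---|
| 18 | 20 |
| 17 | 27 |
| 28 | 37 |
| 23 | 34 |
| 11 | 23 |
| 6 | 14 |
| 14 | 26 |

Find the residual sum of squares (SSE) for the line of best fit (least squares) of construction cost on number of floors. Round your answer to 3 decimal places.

72.502

n = 7, Σx = 117, Σy = 181, Σxy = 3338, Σx² = 2279, Σy² = 5055
Sxx = Σx² − (Σx)²/n = 2279 − 1955.571429 = 323.428571
Sxy = Σxy − (Σx)(Σy)/n = 3338 − 3025.285714 = 312.714286
Syy = Σy² − (Σy)²/n = 5055 − 4680.142857 = 374.857143
b = Sxy/Sxx = 312.714286/323.428571 = 0.966873
SSE = Syy − b·Sxy = 374.857143 − 0.966873·312.714286 = 72.502208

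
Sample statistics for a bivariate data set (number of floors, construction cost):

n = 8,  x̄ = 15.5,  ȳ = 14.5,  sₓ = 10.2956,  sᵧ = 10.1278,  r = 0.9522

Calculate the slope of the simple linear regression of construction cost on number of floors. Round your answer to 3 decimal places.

0.937

b = r · sᵧ/sₓ = 0.9522 · 10.1278/10.2956 = 0.936681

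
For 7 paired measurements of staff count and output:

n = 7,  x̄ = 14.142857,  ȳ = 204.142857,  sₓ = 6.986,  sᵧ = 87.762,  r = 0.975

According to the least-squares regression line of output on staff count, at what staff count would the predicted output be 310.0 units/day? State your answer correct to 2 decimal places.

22.79

b = r · sᵧ/sₓ = 0.975 · 87.762/6.986 = 12.248490
a = ȳ − b·x̄ = 204.142857 − 12.248490·14.142857 = 30.914217
Set a + b·x = 310.0: x = (310.0 − 30.914217) / 12.248490 = 22.785322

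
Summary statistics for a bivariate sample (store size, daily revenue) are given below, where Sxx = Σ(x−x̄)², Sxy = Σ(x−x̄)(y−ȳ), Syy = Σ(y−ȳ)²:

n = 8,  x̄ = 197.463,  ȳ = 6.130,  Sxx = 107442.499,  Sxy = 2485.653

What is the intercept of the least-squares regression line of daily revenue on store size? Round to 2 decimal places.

1.56

b = Sxy/Sxx = 2485.653/107442.499 = 0.023135
a = ȳ − b·x̄ = 6.13 − 0.023135·197.463 = 1.561747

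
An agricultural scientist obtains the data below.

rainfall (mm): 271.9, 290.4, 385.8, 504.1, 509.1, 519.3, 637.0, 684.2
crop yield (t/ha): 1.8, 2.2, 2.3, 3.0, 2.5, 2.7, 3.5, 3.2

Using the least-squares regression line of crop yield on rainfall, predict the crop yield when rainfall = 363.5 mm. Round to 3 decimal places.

n = 8, Σx = 3801.8, Σy = 21.2, Σxy = 10621.74, Σx² = 1963974.16
Sxx = Σx² − (Σx)²/n = 1963974.16 − 1806710.405 = 157263.755
Sxy = Σxy − (Σx)(Σy)/n = 10621.74 − 10074.77 = 546.97
b = Sxy/Sxx = 546.97/157263.755 = 0.003478
a = ȳ − b·x̄ = 2.65 − 0.003478·475.225 = 0.997147
ŷ(363.5) = a + b·363.5 = 0.997147 + 0.003478·363.5 = 2.261416

2.261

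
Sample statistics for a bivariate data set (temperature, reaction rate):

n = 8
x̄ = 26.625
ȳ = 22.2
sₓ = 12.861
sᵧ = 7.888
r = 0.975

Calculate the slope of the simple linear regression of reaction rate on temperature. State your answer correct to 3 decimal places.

b = r · sᵧ/sₓ = 0.975 · 7.888/12.861 = 0.597994

0.598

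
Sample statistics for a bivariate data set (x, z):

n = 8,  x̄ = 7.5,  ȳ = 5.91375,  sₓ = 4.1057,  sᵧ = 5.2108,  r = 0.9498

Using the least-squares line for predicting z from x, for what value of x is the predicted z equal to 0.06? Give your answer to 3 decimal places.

2.644

b = r · sᵧ/sₓ = 0.9498 · 5.2108/4.1057 = 1.205450
a = ȳ − b·x̄ = 5.91375 − 1.205450·7.5 = -3.127128
Set a + b·x = 0.06: x = (0.06 − (-3.127128)) / 1.205450 = 2.643931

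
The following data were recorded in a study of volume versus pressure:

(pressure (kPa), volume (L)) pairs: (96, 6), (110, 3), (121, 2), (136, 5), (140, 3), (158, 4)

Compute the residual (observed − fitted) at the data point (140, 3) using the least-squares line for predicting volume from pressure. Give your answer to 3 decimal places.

n = 6, Σx = 761, Σy = 23, Σxy = 2880, Σx² = 99017
Sxx = Σx² − (Σx)²/n = 99017 − 96520.166667 = 2496.833333
Sxy = Σxy − (Σx)(Σy)/n = 2880 − 2917.166667 = -37.166667
b = Sxy/Sxx = -37.166667/2496.833333 = -0.014886
a = ȳ − b·x̄ = 3.833333 − (-0.014886)·126.833333 = 5.721314
ŷ(140) = 5.721314 + (-0.014886)·140 = 3.637341
residual = y − ŷ = 3 − 3.637341 = -0.637341

-0.637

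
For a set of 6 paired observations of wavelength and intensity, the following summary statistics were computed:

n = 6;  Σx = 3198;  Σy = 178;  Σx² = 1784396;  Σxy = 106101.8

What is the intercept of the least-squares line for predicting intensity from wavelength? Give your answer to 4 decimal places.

Sxx = Σx² − (Σx)²/n = 1784396 − 1704534 = 79862
Sxy = Σxy − (Σx)(Σy)/n = 106101.8 − 94874 = 11227.8
b = Sxy/Sxx = 11227.8/79862 = 0.140590
a = ȳ − b·x̄ = 29.666667 − 0.140590·533 = -45.267813

-45.2678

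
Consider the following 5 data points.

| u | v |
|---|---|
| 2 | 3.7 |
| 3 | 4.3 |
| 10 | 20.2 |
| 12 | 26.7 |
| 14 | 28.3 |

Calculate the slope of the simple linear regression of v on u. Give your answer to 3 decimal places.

n = 5, Σx = 41, Σy = 83.2, Σxy = 938.9, Σx² = 453
Sxx = Σx² − (Σx)²/n = 453 − 336.2 = 116.8
Sxy = Σxy − (Σx)(Σy)/n = 938.9 − 682.24 = 256.66
b = Sxy/Sxx = 256.66/116.8 = 2.197432

2.197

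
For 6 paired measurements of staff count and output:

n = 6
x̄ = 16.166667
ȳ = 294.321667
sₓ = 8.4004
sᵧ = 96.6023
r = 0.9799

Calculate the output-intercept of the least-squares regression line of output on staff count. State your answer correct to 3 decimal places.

b = r · sᵧ/sₓ = 0.9799 · 96.6023/8.4004 = 11.268582
a = ȳ − b·x̄ = 294.321667 − 11.268582·16.166667 = 112.146259

112.146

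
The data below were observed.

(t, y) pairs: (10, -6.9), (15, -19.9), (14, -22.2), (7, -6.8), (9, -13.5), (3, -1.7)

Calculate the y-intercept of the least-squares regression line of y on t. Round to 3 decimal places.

4.337

n = 6, Σx = 58, Σy = -71, Σxy = -852.5, Σx² = 660
Sxx = Σx² − (Σx)²/n = 660 − 560.666667 = 99.333333
Sxy = Σxy − (Σx)(Σy)/n = -852.5 − (-686.333333) = -166.166667
b = Sxy/Sxx = -166.166667/99.333333 = -1.672819
a = ȳ − b·x̄ = -11.833333 − (-1.672819)·9.666667 = 4.337248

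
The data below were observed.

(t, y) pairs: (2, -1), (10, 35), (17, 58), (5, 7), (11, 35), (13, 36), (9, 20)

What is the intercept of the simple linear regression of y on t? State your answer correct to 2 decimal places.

n = 7, Σx = 67, Σy = 190, Σxy = 2402, Σx² = 789
Sxx = Σx² − (Σx)²/n = 789 − 641.285714 = 147.714286
Sxy = Σxy − (Σx)(Σy)/n = 2402 − 1818.571429 = 583.428571
b = Sxy/Sxx = 583.428571/147.714286 = 3.949710
a = ȳ − b·x̄ = 27.142857 − 3.949710·9.571429 = -10.661509

-10.66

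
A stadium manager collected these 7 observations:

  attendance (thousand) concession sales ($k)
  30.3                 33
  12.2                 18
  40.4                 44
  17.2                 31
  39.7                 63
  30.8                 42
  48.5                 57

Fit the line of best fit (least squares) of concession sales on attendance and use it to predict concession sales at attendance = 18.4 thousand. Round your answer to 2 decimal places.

27.47

n = 7, Σx = 219.1, Σy = 288, Σxy = 10089.5, Σx² = 7871.91
Sxx = Σx² − (Σx)²/n = 7871.91 − 6857.83 = 1014.08
Sxy = Σxy − (Σx)(Σy)/n = 10089.5 − 9014.4 = 1075.1
b = Sxy/Sxx = 1075.1/1014.08 = 1.060173
a = ȳ − b·x̄ = 41.142857 − 1.060173·31.3 = 7.959450
ŷ(18.4) = a + b·18.4 = 7.959450 + 1.060173·18.4 = 27.466628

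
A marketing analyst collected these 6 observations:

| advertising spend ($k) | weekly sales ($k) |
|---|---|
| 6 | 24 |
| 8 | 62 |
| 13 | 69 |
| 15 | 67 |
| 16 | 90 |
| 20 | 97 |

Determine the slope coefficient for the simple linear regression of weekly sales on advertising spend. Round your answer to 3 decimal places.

4.449

n = 6, Σx = 78, Σy = 409, Σxy = 5922, Σx² = 1150
Sxx = Σx² − (Σx)²/n = 1150 − 1014 = 136
Sxy = Σxy − (Σx)(Σy)/n = 5922 − 5317 = 605
b = Sxy/Sxx = 605/136 = 4.448529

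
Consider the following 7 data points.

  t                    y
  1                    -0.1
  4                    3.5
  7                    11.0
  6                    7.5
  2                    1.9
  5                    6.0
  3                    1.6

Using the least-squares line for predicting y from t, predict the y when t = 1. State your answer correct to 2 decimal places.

-0.75

n = 7, Σx = 28, Σy = 31.4, Σxy = 174.5, Σx² = 140
Sxx = Σx² − (Σx)²/n = 140 − 112 = 28
Sxy = Σxy − (Σx)(Σy)/n = 174.5 − 125.6 = 48.9
b = Sxy/Sxx = 48.9/28 = 1.746429
a = ȳ − b·x̄ = 4.485714 − 1.746429·4 = -2.5
ŷ(1) = a + b·1 = -2.5 + 1.746429·1 = -0.753571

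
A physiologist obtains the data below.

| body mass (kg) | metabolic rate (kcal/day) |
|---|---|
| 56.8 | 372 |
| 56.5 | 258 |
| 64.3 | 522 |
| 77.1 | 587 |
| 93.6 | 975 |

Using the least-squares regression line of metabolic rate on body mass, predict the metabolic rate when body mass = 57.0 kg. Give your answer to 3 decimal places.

330.078

n = 5, Σx = 348.3, Σy = 2714, Σxy = 205788.9, Σx² = 25258.35
Sxx = Σx² − (Σx)²/n = 25258.35 − 24262.578 = 995.772
Sxy = Σxy − (Σx)(Σy)/n = 205788.9 − 189057.24 = 16731.66
b = Sxy/Sxx = 16731.66/995.772 = 16.802702
a = ȳ − b·x̄ = 542.8 − 16.802702·69.66 = -627.676209
ŷ(57.0) = a + b·57.0 = -627.676209 + 16.802702·57 = 330.077795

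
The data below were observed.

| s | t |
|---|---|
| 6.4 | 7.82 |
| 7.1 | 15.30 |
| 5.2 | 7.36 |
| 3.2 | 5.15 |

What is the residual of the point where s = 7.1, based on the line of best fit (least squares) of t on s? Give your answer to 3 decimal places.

n = 4, Σx = 21.9, Σy = 35.63, Σxy = 213.43, Σx² = 128.65
Sxx = Σx² − (Σx)²/n = 128.65 − 119.9025 = 8.7475
Sxy = Σxy − (Σx)(Σy)/n = 213.43 − 195.07425 = 18.35575
b = Sxy/Sxx = 18.35575/8.7475 = 2.098400
a = ȳ − b·x̄ = 8.9075 − 2.098400·5.475 = -2.581237
ŷ(7.1) = -2.581237 + 2.098400·7.1 = 12.317399
residual = y − ŷ = 15.30 − 12.317399 = 2.982601

2.983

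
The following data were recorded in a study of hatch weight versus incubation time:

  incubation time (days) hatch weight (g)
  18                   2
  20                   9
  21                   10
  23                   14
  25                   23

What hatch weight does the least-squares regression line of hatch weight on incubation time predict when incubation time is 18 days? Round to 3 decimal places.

2.075

n = 5, Σx = 107, Σy = 58, Σxy = 1323, Σx² = 2319
Sxx = Σx² − (Σx)²/n = 2319 − 2289.8 = 29.2
Sxy = Σxy − (Σx)(Σy)/n = 1323 − 1241.2 = 81.8
b = Sxy/Sxx = 81.8/29.2 = 2.801370
a = ȳ − b·x̄ = 11.6 − 2.801370·21.4 = -48.349315
ŷ(18) = a + b·18 = -48.349315 + 2.801370·18 = 2.075342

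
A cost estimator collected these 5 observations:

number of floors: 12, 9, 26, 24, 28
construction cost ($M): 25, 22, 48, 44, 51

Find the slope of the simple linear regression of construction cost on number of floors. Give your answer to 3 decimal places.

1.556

n = 5, Σx = 99, Σy = 190, Σxy = 4230, Σx² = 2261
Sxx = Σx² − (Σx)²/n = 2261 − 1960.2 = 300.8
Sxy = Σxy − (Σx)(Σy)/n = 4230 − 3762 = 468
b = Sxy/Sxx = 468/300.8 = 1.555851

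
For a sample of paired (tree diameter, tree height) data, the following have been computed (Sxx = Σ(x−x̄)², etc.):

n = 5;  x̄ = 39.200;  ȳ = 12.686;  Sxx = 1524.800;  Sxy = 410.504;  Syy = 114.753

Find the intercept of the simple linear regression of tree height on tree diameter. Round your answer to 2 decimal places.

2.13

b = Sxy/Sxx = 410.504/1524.8 = 0.269218
a = ȳ − b·x̄ = 12.686 − 0.269218·39.2 = 2.132644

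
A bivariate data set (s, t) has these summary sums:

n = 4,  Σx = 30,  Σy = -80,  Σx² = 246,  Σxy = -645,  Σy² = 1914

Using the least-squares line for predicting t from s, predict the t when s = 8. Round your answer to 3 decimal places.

-21.071

Sxx = Σx² − (Σx)²/n = 246 − 225 = 21
Sxy = Σxy − (Σx)(Σy)/n = -645 − (-600) = -45
b = Sxy/Sxx = -45/21 = -2.142857
a = ȳ − b·x̄ = -20 − (-2.142857)·7.5 = -3.928571
ŷ(8) = a + b·8 = -3.928571 + (-2.142857)·8 = -21.071429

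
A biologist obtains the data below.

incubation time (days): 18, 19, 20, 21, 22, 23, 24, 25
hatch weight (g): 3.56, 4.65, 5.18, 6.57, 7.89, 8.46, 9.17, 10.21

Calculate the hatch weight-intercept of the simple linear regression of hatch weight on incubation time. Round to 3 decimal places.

-13.594

n = 8, Σx = 172, Σy = 55.69, Σxy = 1237.49, Σx² = 3740
Sxx = Σx² − (Σx)²/n = 3740 − 3698 = 42
Sxy = Σxy − (Σx)(Σy)/n = 1237.49 − 1197.335 = 40.155
b = Sxy/Sxx = 40.155/42 = 0.956071
a = ȳ − b·x̄ = 6.96125 − 0.956071·21.5 = -13.594286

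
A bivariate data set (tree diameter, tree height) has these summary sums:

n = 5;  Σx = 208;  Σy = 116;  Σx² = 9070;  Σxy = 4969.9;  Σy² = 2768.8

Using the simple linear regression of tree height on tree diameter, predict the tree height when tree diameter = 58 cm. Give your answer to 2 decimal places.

28.87

Sxx = Σx² − (Σx)²/n = 9070 − 8652.8 = 417.2
Sxy = Σxy − (Σx)(Σy)/n = 4969.9 − 4825.6 = 144.3
b = Sxy/Sxx = 144.3/417.2 = 0.345877
a = ȳ − b·x̄ = 23.2 − 0.345877·41.6 = 8.811505
ŷ(58) = a + b·58 = 8.811505 + 0.345877·58 = 28.872387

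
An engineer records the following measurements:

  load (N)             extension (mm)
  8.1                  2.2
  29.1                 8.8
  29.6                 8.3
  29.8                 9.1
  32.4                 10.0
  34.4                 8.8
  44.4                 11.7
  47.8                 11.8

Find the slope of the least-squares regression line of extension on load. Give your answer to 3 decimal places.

0.242

n = 8, Σx = 255.6, Σy = 70.7, Σxy = 2501, Σx² = 9165.94
Sxx = Σx² − (Σx)²/n = 9165.94 − 8166.42 = 999.52
Sxy = Σxy − (Σx)(Σy)/n = 2501 − 2258.865 = 242.135
b = Sxy/Sxx = 242.135/999.52 = 0.242251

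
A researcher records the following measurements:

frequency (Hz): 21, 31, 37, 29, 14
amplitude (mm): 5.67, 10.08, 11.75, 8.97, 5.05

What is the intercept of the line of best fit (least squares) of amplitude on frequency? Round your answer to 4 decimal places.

0.0538

n = 5, Σx = 132, Σy = 41.52, Σxy = 1197.13, Σx² = 3808
Sxx = Σx² − (Σx)²/n = 3808 − 3484.8 = 323.2
Sxy = Σxy − (Σx)(Σy)/n = 1197.13 − 1096.128 = 101.002
b = Sxy/Sxx = 101.002/323.2 = 0.312506
a = ȳ − b·x̄ = 8.304 − 0.312506·26.4 = 0.053837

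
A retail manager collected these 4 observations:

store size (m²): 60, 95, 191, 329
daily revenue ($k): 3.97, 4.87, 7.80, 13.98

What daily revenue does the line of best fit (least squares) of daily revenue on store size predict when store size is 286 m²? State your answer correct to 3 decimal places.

12.035

n = 4, Σx = 675, Σy = 30.62, Σxy = 6790.07, Σx² = 157347
Sxx = Σx² − (Σx)²/n = 157347 − 113906.25 = 43440.75
Sxy = Σxy − (Σx)(Σy)/n = 6790.07 − 5167.125 = 1622.945
b = Sxy/Sxx = 1622.945/43440.75 = 0.037360
a = ȳ − b·x̄ = 7.655 − 0.037360·168.75 = 1.350506
ŷ(286) = a + b·286 = 1.350506 + 0.037360·286 = 12.035456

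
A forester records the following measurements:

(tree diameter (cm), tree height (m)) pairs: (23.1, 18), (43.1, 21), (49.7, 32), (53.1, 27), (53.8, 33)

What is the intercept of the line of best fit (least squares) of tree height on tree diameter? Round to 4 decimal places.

6.7184

n = 5, Σx = 222.8, Σy = 131, Σxy = 6120.4, Σx² = 10575.36
Sxx = Σx² − (Σx)²/n = 10575.36 − 9927.968 = 647.392
Sxy = Σxy − (Σx)(Σy)/n = 6120.4 − 5837.36 = 283.04
b = Sxy/Sxx = 283.04/647.392 = 0.437200
a = ȳ − b·x̄ = 26.2 − 0.437200·44.56 = 6.718353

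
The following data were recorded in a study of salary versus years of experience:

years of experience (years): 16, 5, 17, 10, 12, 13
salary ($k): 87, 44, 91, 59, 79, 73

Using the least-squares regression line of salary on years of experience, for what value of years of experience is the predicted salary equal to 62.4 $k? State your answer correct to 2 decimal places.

n = 6, Σx = 73, Σy = 433, Σxy = 5646, Σx² = 983
Sxx = Σx² − (Σx)²/n = 983 − 888.166667 = 94.833333
Sxy = Σxy − (Σx)(Σy)/n = 5646 − 5268.166667 = 377.833333
b = Sxy/Sxx = 377.833333/94.833333 = 3.984183
a = ȳ − b·x̄ = 72.166667 − 3.984183·12.166667 = 23.692443
Set a + b·x = 62.4: x = (62.4 − 23.692443) / 3.984183 = 9.715307

9.72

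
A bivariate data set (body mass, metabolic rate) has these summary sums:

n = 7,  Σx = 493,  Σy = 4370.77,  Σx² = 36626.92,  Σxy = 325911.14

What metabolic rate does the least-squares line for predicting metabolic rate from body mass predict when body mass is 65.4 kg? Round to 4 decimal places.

Sxx = Σx² − (Σx)²/n = 36626.92 − 34721.285714 = 1905.634286
Sxy = Σxy − (Σx)(Σy)/n = 325911.14 − 307827.087143 = 18084.052857
b = Sxy/Sxx = 18084.052857/1905.634286 = 9.489781
a = ȳ − b·x̄ = 624.395714 − 9.489781·70.428571 = -43.956035
ŷ(65.4) = a + b·65.4 = -43.956035 + 9.489781·65.4 = 576.675671

576.6757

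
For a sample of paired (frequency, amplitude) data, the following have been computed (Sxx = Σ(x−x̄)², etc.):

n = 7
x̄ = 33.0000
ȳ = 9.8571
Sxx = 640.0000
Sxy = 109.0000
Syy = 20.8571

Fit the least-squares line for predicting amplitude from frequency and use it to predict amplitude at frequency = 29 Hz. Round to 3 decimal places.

b = Sxy/Sxx = 109/640 = 0.170313
a = ȳ − b·x̄ = 9.8571 − 0.170313·33 = 4.236788
ŷ(29) = a + b·29 = 4.236788 + 0.170313·29 = 9.17585

9.176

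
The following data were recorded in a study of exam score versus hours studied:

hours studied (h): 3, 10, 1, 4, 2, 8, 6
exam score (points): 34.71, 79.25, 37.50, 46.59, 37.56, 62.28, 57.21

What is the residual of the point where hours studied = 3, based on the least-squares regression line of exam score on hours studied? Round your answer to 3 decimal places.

n = 7, Σx = 34, Σy = 355.1, Σxy = 2037.11, Σx² = 230
Sxx = Σx² − (Σx)²/n = 230 − 165.142857 = 64.857143
Sxy = Σxy − (Σx)(Σy)/n = 2037.11 − 1724.771429 = 312.338571
b = Sxy/Sxx = 312.338571/64.857143 = 4.815793
a = ȳ − b·x̄ = 50.728571 − 4.815793·4.857143 = 27.337577
ŷ(3) = 27.337577 + 4.815793·3 = 41.784956
residual = y − ŷ = 34.71 − 41.784956 = -7.074956

-7.075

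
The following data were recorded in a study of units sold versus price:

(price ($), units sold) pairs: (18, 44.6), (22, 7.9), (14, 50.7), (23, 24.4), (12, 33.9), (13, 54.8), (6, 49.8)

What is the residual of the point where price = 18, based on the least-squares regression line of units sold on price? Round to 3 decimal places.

11.830

n = 7, Σx = 108, Σy = 266.1, Σxy = 3665.6, Σx² = 1882
Sxx = Σx² − (Σx)²/n = 1882 − 1666.285714 = 215.714286
Sxy = Σxy − (Σx)(Σy)/n = 3665.6 − 4105.542857 = -439.942857
b = Sxy/Sxx = -439.942857/215.714286 = -2.039470
a = ȳ − b·x̄ = 38.014286 − (-2.039470)·15.428571 = 69.480397
ŷ(18) = 69.480397 + (-2.039470)·18 = 32.769934
residual = y − ŷ = 44.6 − 32.769934 = 11.830066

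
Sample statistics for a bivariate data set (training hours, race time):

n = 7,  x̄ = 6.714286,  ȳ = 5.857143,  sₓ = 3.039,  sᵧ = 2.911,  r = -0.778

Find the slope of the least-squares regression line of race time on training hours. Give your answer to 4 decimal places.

b = r · sᵧ/sₓ = -0.778 · 2.911/3.039 = -0.745231

-0.7452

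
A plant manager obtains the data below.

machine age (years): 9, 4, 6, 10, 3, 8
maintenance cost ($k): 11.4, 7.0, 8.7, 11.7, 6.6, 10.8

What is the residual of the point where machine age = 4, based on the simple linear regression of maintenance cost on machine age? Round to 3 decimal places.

n = 6, Σx = 40, Σy = 56.2, Σxy = 406, Σx² = 306
Sxx = Σx² − (Σx)²/n = 306 − 266.666667 = 39.333333
Sxy = Σxy − (Σx)(Σy)/n = 406 − 374.666667 = 31.333333
b = Sxy/Sxx = 31.333333/39.333333 = 0.796610
a = ȳ − b·x̄ = 9.366667 − 0.796610·6.666667 = 4.055932
ŷ(4) = 4.055932 + 0.796610·4 = 7.242373
residual = y − ŷ = 7.0 − 7.242373 = -0.242373

-0.242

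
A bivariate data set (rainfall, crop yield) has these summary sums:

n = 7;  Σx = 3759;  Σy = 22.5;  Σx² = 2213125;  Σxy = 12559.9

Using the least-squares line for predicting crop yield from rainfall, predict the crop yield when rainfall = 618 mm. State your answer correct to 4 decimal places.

3.4131

Sxx = Σx² − (Σx)²/n = 2213125 − 2018583 = 194542
Sxy = Σxy − (Σx)(Σy)/n = 12559.9 − 12082.5 = 477.4
b = Sxy/Sxx = 477.4/194542 = 0.002454
a = ȳ − b·x̄ = 3.214286 − 0.002454·537 = 1.896504
ŷ(618) = a + b·618 = 1.896504 + 0.002454·618 = 3.413057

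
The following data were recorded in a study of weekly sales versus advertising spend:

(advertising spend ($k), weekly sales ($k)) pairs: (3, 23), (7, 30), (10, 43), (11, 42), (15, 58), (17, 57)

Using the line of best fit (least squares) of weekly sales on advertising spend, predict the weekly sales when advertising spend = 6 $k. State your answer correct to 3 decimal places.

30.070

n = 6, Σx = 63, Σy = 253, Σxy = 3010, Σx² = 793
Sxx = Σx² − (Σx)²/n = 793 − 661.5 = 131.5
Sxy = Σxy − (Σx)(Σy)/n = 3010 − 2656.5 = 353.5
b = Sxy/Sxx = 353.5/131.5 = 2.688213
a = ȳ − b·x̄ = 42.166667 − 2.688213·10.5 = 13.940431
ŷ(6) = a + b·6 = 13.940431 + 2.688213·6 = 30.069708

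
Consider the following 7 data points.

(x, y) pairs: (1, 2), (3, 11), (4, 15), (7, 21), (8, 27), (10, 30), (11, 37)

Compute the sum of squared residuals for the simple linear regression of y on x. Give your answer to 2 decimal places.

n = 7, Σx = 44, Σy = 143, Σxy = 1165, Σx² = 360, Σy² = 3789
Sxx = Σx² − (Σx)²/n = 360 − 276.571429 = 83.428571
Sxy = Σxy − (Σx)(Σy)/n = 1165 − 898.857143 = 266.142857
Syy = Σy² − (Σy)²/n = 3789 − 2921.285714 = 867.714286
b = Sxy/Sxx = 266.142857/83.428571 = 3.190068
SSE = Syy − b·Sxy = 867.714286 − 3.190068·266.142857 = 18.700342

18.70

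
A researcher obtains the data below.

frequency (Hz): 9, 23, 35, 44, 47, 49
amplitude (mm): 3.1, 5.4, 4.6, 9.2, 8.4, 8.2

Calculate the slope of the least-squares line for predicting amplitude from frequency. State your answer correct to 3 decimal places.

0.139

n = 6, Σx = 207, Σy = 38.9, Σxy = 1514.5, Σx² = 8381
Sxx = Σx² − (Σx)²/n = 8381 − 7141.5 = 1239.5
Sxy = Σxy − (Σx)(Σy)/n = 1514.5 − 1342.05 = 172.45
b = Sxy/Sxx = 172.45/1239.5 = 0.139129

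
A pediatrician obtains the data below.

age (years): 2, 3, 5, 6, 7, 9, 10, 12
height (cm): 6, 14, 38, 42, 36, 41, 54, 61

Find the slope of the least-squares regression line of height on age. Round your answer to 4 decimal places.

5.0060

n = 8, Σx = 54, Σy = 292, Σxy = 2389, Σx² = 448
Sxx = Σx² − (Σx)²/n = 448 − 364.5 = 83.5
Sxy = Σxy − (Σx)(Σy)/n = 2389 − 1971 = 418
b = Sxy/Sxx = 418/83.5 = 5.005988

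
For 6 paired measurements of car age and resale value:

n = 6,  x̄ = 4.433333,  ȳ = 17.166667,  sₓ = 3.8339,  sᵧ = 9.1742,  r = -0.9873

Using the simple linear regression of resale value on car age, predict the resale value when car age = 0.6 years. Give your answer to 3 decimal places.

26.223

b = r · sᵧ/sₓ = -0.9873 · 9.1742/3.8339 = -2.362526
a = ȳ − b·x̄ = 17.166667 − (-2.362526)·4.433333 = 27.640531
ŷ(0.6) = a + b·0.6 = 27.640531 + (-2.362526)·0.6 = 26.223015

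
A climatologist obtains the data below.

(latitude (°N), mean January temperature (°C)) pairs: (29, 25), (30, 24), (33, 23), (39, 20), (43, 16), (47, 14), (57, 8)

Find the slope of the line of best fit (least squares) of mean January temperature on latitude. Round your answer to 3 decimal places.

-0.610

n = 7, Σx = 278, Σy = 130, Σxy = 4786, Σx² = 11658
Sxx = Σx² − (Σx)²/n = 11658 − 11040.571429 = 617.428571
Sxy = Σxy − (Σx)(Σy)/n = 4786 − 5162.857143 = -376.857143
b = Sxy/Sxx = -376.857143/617.428571 = -0.610366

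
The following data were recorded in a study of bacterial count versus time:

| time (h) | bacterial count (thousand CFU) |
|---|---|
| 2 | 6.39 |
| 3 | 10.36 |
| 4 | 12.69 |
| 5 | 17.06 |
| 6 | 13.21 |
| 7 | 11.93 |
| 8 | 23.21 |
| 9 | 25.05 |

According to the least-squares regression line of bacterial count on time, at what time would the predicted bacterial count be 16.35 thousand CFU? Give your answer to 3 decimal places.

n = 8, Σx = 44, Σy = 119.9, Σxy = 753.82, Σx² = 284
Sxx = Σx² − (Σx)²/n = 284 − 242 = 42
Sxy = Σxy − (Σx)(Σy)/n = 753.82 − 659.45 = 94.37
b = Sxy/Sxx = 94.37/42 = 2.246905
a = ȳ − b·x̄ = 14.9875 − 2.246905·5.5 = 2.629524
Set a + b·x = 16.35: x = (16.35 − 2.629524) / 2.246905 = 6.106390

6.106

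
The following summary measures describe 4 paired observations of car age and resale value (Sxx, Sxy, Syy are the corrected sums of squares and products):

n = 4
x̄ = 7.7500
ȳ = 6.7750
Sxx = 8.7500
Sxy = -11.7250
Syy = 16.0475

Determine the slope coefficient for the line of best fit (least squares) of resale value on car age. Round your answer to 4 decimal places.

-1.3400

b = Sxy/Sxx = -11.725/8.75 = -1.34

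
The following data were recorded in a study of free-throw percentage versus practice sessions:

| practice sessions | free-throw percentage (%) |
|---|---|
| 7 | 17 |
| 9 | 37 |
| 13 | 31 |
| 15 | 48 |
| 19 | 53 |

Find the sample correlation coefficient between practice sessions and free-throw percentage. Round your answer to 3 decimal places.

n = 5, Σx = 63, Σy = 186, Σxy = 2582, Σx² = 885, Σy² = 7732
Sxx = Σx² − (Σx)²/n = 885 − 793.8 = 91.2
Sxy = Σxy − (Σx)(Σy)/n = 2582 − 2343.6 = 238.4
Syy = Σy² − (Σy)²/n = 7732 − 6919.2 = 812.8
r = Sxy/√(Sxx·Syy) = 238.4/√(74127.36) = 238.4/272.263402 = 0.875623

0.876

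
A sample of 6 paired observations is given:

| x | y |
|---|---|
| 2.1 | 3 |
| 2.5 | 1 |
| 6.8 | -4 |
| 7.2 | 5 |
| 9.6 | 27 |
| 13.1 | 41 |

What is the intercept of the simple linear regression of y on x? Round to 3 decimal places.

n = 6, Σx = 41.3, Σy = 73, Σxy = 813.9, Σx² = 372.51
Sxx = Σx² − (Σx)²/n = 372.51 − 284.281667 = 88.228333
Sxy = Σxy − (Σx)(Σy)/n = 813.9 − 502.483333 = 311.416667
b = Sxy/Sxx = 311.416667/88.228333 = 3.529667
a = ȳ − b·x̄ = 12.166667 − 3.529667·6.883333 = -12.129210

-12.129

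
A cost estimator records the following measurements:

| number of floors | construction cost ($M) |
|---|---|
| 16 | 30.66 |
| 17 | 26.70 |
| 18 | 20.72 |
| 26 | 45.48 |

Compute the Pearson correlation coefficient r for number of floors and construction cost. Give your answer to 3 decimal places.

n = 4, Σx = 77, Σy = 123.56, Σxy = 2499.9, Σx² = 1545, Σy² = 4150.6744
Sxx = Σx² − (Σx)²/n = 1545 − 1482.25 = 62.75
Sxy = Σxy − (Σx)(Σy)/n = 2499.9 − 2378.53 = 121.37
Syy = Σy² − (Σy)²/n = 4150.6744 − 3816.7684 = 333.906
r = Sxy/√(Sxx·Syy) = 121.37/√(20952.6015) = 121.37/144.750135 = 0.838479

0.838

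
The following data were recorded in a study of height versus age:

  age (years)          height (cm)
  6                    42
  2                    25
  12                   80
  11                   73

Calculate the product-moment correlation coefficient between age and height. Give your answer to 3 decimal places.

0.996

n = 4, Σx = 31, Σy = 220, Σxy = 2065, Σx² = 305, Σy² = 14118
Sxx = Σx² − (Σx)²/n = 305 − 240.25 = 64.75
Sxy = Σxy − (Σx)(Σy)/n = 2065 − 1705 = 360
Syy = Σy² − (Σy)²/n = 14118 − 12100 = 2018
r = Sxy/√(Sxx·Syy) = 360/√(130665.5) = 360/361.476832 = 0.995914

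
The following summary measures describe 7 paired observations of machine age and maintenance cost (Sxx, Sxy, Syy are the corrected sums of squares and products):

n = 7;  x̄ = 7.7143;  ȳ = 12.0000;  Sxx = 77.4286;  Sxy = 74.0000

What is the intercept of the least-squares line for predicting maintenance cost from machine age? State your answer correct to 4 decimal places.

4.6273

b = Sxy/Sxx = 74/77.4286 = 0.955719
a = ȳ − b·x̄ = 12 − 0.955719·7.7143 = 4.627295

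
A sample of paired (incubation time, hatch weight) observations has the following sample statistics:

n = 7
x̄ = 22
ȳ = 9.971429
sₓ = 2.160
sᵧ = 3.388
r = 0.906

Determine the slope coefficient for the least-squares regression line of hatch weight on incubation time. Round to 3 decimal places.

1.421

b = r · sᵧ/sₓ = 0.906 · 3.388/2.16 = 1.421078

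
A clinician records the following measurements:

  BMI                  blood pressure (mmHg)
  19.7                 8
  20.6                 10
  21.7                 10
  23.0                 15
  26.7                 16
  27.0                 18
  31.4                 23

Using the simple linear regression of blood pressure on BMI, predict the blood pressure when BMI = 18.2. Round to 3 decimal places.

n = 7, Σx = 170.1, Σy = 100, Σxy = 2561, Σx² = 4240.19
Sxx = Σx² − (Σx)²/n = 4240.19 − 4133.43 = 106.76
Sxy = Σxy − (Σx)(Σy)/n = 2561 − 2430 = 131
b = Sxy/Sxx = 131/106.76 = 1.227051
a = ȳ − b·x̄ = 14.285714 − 1.227051·24.3 = -15.531633
ŷ(18.2) = a + b·18.2 = -15.531633 + 1.227051·18.2 = 6.800701

6.801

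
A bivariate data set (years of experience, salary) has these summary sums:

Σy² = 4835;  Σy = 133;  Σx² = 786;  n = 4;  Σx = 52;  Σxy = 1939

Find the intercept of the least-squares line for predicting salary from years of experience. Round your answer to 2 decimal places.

8.43

Sxx = Σx² − (Σx)²/n = 786 − 676 = 110
Sxy = Σxy − (Σx)(Σy)/n = 1939 − 1729 = 210
b = Sxy/Sxx = 210/110 = 1.909091
a = ȳ − b·x̄ = 33.25 − 1.909091·13 = 8.431818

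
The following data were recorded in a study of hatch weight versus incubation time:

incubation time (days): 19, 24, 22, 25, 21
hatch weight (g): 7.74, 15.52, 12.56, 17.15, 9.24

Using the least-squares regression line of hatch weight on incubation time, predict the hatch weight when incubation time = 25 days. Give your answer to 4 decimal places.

n = 5, Σx = 111, Σy = 62.21, Σxy = 1418.65, Σx² = 2487
Sxx = Σx² − (Σx)²/n = 2487 − 2464.2 = 22.8
Sxy = Σxy − (Σx)(Σy)/n = 1418.65 − 1381.062 = 37.588
b = Sxy/Sxx = 37.588/22.8 = 1.648596
a = ȳ − b·x̄ = 12.442 − 1.648596·22.2 = -24.156842
ŷ(25) = a + b·25 = -24.156842 + 1.648596·25 = 17.058070

17.0581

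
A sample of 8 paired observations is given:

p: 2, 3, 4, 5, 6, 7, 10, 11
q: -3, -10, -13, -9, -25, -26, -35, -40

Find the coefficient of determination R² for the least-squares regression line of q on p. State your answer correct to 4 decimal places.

n = 8, Σx = 48, Σy = -161, Σxy = -1255, Σx² = 360, Σy² = 4485
Sxx = Σx² − (Σx)²/n = 360 − 288 = 72
Sxy = Σxy − (Σx)(Σy)/n = -1255 − (-966) = -289
Syy = Σy² − (Σy)²/n = 4485 − 3240.125 = 1244.875
R² = Sxy²/(Sxx·Syy) = (-289)²/(72·1244.875) = 0.931832

0.9318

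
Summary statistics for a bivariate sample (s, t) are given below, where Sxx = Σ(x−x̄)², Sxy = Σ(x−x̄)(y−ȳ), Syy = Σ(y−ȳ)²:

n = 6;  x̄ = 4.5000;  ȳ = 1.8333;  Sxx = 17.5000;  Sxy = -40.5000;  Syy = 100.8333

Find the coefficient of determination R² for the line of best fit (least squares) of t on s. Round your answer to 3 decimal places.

R² = Sxy²/(Sxx·Syy) = (-40.5)²/(17.5·100.8333) = 0.929540

0.930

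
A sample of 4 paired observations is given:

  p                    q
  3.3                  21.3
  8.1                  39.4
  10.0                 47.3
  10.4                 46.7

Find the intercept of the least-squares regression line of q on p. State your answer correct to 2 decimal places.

9.16

n = 4, Σx = 31.8, Σy = 154.7, Σxy = 1348.11, Σx² = 284.66
Sxx = Σx² − (Σx)²/n = 284.66 − 252.81 = 31.85
Sxy = Σxy − (Σx)(Σy)/n = 1348.11 − 1229.865 = 118.245
b = Sxy/Sxx = 118.245/31.85 = 3.712559
a = ȳ − b·x̄ = 38.675 − 3.712559·7.95 = 9.160157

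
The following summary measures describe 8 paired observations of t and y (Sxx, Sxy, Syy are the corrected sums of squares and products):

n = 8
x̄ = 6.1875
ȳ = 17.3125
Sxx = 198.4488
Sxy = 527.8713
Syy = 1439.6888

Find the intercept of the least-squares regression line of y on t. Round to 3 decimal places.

0.854

b = Sxy/Sxx = 527.8713/198.4488 = 2.659987
a = ȳ − b·x̄ = 17.3125 − 2.659987·6.1875 = 0.853828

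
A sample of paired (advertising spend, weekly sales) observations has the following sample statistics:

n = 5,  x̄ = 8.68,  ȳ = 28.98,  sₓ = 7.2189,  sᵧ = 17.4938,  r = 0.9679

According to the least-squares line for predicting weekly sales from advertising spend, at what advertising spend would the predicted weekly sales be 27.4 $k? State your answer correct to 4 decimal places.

8.0064

b = r · sᵧ/sₓ = 0.9679 · 17.4938/7.2189 = 2.345544
a = ȳ − b·x̄ = 28.98 − 2.345544·8.68 = 8.620676
Set a + b·x = 27.4: x = (27.4 − 8.620676) / 2.345544 = 8.006382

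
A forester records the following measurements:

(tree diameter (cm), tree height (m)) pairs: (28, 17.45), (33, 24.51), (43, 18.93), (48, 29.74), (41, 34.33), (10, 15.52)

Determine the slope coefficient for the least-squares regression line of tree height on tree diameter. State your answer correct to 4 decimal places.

n = 6, Σx = 203, Σy = 140.48, Σxy = 5101.67, Σx² = 7807
Sxx = Σx² − (Σx)²/n = 7807 − 6868.166667 = 938.833333
Sxy = Σxy − (Σx)(Σy)/n = 5101.67 − 4752.906667 = 348.763333
b = Sxy/Sxx = 348.763333/938.833333 = 0.371486

0.3715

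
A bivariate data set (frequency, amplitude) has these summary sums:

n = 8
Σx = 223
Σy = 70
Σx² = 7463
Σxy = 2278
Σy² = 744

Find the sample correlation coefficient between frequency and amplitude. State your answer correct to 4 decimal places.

Sxx = Σx² − (Σx)²/n = 7463 − 6216.125 = 1246.875
Sxy = Σxy − (Σx)(Σy)/n = 2278 − 1951.25 = 326.75
Syy = Σy² − (Σy)²/n = 744 − 612.5 = 131.5
r = Sxy/√(Sxx·Syy) = 326.75/√(163964.0625) = 326.75/404.924762 = 0.806940

0.8069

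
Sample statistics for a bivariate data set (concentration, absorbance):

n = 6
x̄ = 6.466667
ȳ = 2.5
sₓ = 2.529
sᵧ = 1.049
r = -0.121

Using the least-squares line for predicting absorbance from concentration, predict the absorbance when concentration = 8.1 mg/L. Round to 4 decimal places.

b = r · sᵧ/sₓ = -0.121 · 1.049/2.529 = -0.050189
a = ȳ − b·x̄ = 2.5 − (-0.050189)·6.466667 = 2.824558
ŷ(8.1) = a + b·8.1 = 2.824558 + (-0.050189)·8.1 = 2.418024

2.4180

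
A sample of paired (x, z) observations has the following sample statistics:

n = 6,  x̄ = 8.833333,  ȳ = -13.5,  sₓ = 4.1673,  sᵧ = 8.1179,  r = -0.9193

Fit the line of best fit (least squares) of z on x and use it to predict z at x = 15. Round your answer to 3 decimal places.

-24.543

b = r · sᵧ/sₓ = -0.9193 · 8.1179/4.1673 = -1.790796
a = ȳ − b·x̄ = -13.5 − (-1.790796)·8.833333 = 2.318700
ŷ(15) = a + b·15 = 2.318700 + (-1.790796)·15 = -24.543245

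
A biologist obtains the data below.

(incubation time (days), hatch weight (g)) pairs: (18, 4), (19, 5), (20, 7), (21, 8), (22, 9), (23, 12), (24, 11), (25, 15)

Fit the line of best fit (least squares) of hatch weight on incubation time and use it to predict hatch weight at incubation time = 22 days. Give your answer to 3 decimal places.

9.607

n = 8, Σx = 172, Σy = 71, Σxy = 1588, Σx² = 3740
Sxx = Σx² − (Σx)²/n = 3740 − 3698 = 42
Sxy = Σxy − (Σx)(Σy)/n = 1588 − 1526.5 = 61.5
b = Sxy/Sxx = 61.5/42 = 1.464286
a = ȳ − b·x̄ = 8.875 − 1.464286·21.5 = -22.607143
ŷ(22) = a + b·22 = -22.607143 + 1.464286·22 = 9.607143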